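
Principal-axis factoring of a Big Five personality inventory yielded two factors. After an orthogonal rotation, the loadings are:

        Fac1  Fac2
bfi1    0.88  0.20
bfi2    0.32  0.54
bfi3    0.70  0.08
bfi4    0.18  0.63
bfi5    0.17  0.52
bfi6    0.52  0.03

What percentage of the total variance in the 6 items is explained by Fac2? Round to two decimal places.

SS loadings for Fac2 = 0.20² + 0.54² + 0.08² + 0.63² + 0.52² + 0.03² = 1.0062
With 6 standardized items, total variance = 6. Proportion = 1.0062/6 = 0.1677 → 16.77%.

16.77%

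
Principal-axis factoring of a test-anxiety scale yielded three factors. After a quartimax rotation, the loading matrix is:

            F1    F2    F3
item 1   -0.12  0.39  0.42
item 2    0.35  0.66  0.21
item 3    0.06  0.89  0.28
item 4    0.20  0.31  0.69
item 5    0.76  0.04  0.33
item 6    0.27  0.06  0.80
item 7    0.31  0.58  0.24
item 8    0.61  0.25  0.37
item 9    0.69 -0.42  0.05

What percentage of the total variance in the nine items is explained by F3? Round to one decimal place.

19.1%

SS loadings for F3 = 0.42² + 0.21² + 0.28² + 0.69² + 0.33² + 0.80² + 0.24² + 0.37² + 0.05² = 1.7209
With 9 standardized items, total variance = 9. Proportion = 1.7209/9 = 0.1912 → 19.12%.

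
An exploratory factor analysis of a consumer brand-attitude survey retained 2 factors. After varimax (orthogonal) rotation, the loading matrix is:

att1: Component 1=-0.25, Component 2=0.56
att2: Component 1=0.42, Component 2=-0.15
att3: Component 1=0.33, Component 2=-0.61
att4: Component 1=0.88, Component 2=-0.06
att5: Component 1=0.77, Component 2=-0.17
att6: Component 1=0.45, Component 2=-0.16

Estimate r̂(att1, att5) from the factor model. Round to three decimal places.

r̂ = Σ λ_i·λ_j across factors = (-0.25)(0.77) + (0.56)(-0.17)
  = -0.1925 -0.0952 = -0.2877

-0.288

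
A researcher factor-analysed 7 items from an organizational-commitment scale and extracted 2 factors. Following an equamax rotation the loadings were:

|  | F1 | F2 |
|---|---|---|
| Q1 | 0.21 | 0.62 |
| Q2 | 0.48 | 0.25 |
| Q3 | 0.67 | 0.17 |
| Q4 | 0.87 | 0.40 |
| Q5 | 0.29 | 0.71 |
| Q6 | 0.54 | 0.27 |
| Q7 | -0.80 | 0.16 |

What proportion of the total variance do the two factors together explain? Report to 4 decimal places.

Communalities: 0.4285, 0.2929, 0.4778, 0.9169, 0.5882, 0.3645, 0.6656; Σh² = 3.7344.
Total variance with 7 standardized items is 7, so the solution explains 3.7344/7 = 0.5335.

0.5335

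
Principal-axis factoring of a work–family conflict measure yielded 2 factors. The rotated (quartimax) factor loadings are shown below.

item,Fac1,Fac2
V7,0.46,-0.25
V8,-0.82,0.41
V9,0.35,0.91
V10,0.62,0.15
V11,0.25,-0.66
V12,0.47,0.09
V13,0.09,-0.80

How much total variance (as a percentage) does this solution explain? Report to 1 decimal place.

55.0%

SS loadings by factor: 1.6824, 2.1649; total = 3.8473.
Total variance with 7 standardized items is 7, so the solution explains 3.8473/7 = 0.5496 = 54.96%.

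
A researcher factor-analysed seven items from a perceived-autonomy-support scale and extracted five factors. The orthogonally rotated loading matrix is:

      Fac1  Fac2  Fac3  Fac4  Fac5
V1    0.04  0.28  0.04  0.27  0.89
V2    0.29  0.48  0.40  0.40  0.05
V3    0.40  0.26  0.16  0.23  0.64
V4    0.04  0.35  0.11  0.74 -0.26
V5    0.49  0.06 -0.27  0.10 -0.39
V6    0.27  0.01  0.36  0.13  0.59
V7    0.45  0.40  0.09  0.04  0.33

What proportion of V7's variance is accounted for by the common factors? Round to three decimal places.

0.481

h² = 0.45² + 0.40² + 0.09² + 0.04² + 0.33² = 0.2025 + 0.1600 + 0.0081 + 0.0016 + 0.1089 = 0.4811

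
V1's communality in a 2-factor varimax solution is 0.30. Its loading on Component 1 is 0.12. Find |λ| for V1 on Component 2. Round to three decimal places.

Under orthogonal rotation h² = Σλ², so λ_Component 2² = h² − (0.0144) = 0.30 − 0.0144 = 0.2856.
|λ| = √0.2856 = 0.5344.

0.534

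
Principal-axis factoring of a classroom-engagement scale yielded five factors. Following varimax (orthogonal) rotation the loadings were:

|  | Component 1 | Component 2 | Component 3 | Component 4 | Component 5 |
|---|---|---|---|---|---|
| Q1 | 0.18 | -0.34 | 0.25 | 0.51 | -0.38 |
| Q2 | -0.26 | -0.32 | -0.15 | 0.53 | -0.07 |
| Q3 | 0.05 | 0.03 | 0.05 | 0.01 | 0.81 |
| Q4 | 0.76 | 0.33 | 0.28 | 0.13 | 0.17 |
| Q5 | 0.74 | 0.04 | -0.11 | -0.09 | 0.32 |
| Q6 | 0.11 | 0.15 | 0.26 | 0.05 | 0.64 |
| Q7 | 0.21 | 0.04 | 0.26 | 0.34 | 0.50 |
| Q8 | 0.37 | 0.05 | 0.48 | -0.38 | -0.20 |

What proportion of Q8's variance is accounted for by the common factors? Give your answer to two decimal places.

h² = 0.37² + 0.05² + 0.48² + (-0.38)² + (-0.20)² = 0.1369 + 0.0025 + 0.2304 + 0.1444 + 0.0400 = 0.5542

0.55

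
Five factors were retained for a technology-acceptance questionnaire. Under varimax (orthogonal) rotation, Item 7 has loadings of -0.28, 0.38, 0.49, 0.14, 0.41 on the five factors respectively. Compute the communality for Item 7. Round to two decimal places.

h² = (-0.28)² + 0.38² + 0.49² + 0.14² + 0.41² = 0.0784 + 0.1444 + 0.2401 + 0.0196 + 0.1681 = 0.6506

0.65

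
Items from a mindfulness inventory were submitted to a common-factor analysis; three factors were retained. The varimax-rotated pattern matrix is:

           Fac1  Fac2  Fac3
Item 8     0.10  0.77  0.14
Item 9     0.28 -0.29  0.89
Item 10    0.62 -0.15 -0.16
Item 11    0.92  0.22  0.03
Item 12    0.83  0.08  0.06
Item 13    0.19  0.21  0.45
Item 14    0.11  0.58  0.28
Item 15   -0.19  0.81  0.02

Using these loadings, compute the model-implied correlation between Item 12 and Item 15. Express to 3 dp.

r̂ = Σ λ_i·λ_j across factors = (0.83)(-0.19) + (0.08)(0.81) + (0.06)(0.02)
  = -0.1577 +0.0648 +0.0012 = -0.0917

-0.092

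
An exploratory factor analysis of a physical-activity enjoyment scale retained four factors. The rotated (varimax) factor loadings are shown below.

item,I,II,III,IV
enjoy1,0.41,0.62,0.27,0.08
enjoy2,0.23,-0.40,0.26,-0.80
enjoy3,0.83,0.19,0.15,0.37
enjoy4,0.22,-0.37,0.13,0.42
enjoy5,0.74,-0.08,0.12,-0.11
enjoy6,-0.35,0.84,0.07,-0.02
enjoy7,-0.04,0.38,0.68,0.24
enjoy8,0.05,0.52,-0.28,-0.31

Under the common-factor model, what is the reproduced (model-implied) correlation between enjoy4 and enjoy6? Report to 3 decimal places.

r̂ = Σ λ_i·λ_j across factors = (0.22)(-0.35) + (-0.37)(0.84) + (0.13)(0.07) + (0.42)(-0.02)
  = -0.0770 -0.3108 +0.0091 -0.0084 = -0.3871

-0.387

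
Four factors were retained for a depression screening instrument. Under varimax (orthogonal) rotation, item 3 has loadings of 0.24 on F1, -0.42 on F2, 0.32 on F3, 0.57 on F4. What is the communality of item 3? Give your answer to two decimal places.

0.66

h² = 0.24² + (-0.42)² + 0.32² + 0.57² = 0.0576 + 0.1764 + 0.1024 + 0.3249 = 0.6613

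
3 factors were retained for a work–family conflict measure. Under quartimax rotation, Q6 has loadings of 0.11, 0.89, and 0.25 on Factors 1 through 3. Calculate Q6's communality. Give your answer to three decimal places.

0.867

h² = 0.11² + 0.89² + 0.25² = 0.0121 + 0.7921 + 0.0625 = 0.8667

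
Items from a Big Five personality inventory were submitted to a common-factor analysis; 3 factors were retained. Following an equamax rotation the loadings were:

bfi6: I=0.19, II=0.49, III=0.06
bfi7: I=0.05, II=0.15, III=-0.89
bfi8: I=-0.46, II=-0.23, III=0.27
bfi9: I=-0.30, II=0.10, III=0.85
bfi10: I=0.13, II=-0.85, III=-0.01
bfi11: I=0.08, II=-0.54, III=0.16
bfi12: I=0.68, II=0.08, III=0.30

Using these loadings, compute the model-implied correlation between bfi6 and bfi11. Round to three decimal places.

r̂ = Σ λ_i·λ_j across factors = (0.19)(0.08) + (0.49)(-0.54) + (0.06)(0.16)
  = +0.0152 -0.2646 +0.0096 = -0.2398

-0.240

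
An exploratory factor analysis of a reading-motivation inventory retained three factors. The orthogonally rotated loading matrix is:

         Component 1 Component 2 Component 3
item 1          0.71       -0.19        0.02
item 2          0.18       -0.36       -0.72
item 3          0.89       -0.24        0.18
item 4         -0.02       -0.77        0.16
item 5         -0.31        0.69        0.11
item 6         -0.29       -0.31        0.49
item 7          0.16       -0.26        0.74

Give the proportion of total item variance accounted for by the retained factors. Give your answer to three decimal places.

0.624

SS loadings by factor: 1.5348, 1.4560, 1.3766; total = 4.3674.
Total variance with 7 standardized items is 7, so the solution explains 4.3674/7 = 0.6239.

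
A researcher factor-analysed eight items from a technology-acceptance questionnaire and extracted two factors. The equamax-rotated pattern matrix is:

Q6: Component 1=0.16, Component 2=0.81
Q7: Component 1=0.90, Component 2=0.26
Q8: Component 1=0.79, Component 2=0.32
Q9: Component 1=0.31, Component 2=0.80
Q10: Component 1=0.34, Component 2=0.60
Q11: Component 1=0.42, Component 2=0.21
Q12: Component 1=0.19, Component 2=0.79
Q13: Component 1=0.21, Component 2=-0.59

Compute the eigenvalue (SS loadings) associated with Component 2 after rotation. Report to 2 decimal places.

2.84

SS loadings for Component 2 = 0.81² + 0.26² + 0.32² + 0.80² + 0.60² + 0.21² + 0.79² + (-0.59)² = 0.6561 + 0.0676 + 0.1024 + 0.6400 + 0.3600 + 0.0441 + 0.6241 + 0.3481 = 2.8424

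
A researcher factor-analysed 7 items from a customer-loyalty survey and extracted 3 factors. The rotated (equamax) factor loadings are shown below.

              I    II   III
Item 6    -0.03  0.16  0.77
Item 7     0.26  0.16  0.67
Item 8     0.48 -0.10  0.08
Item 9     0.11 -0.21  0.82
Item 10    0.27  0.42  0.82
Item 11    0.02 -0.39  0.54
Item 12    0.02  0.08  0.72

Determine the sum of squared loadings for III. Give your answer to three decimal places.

3.203

SS loadings for III = 0.77² + 0.67² + 0.08² + 0.82² + 0.82² + 0.54² + 0.72² = 0.5929 + 0.4489 + 0.0064 + 0.6724 + 0.6724 + 0.2916 + 0.5184 = 3.2030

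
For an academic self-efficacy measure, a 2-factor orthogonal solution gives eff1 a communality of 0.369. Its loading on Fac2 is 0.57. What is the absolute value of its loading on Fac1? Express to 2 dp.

0.21

Under orthogonal rotation h² = Σλ², so λ_Fac1² = h² − (0.3249) = 0.369 − 0.3249 = 0.0441.
|λ| = √0.0441 = 0.2100.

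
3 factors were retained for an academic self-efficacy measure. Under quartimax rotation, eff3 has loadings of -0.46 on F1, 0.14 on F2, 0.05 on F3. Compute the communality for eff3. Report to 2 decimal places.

0.23

h² = (-0.46)² + 0.14² + 0.05² = 0.2116 + 0.0196 + 0.0025 = 0.2337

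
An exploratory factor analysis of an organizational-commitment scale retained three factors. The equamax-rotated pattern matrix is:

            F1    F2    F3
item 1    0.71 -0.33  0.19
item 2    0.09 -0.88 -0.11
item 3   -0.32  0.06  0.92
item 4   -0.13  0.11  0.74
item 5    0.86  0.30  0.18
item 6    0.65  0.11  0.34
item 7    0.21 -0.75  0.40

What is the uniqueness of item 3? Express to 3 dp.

0.048

h² = (-0.32)² + 0.06² + 0.92² = 0.1024 + 0.0036 + 0.8464 = 0.9524
Uniqueness u² = 1 − h² = 1 − 0.9524 = 0.0476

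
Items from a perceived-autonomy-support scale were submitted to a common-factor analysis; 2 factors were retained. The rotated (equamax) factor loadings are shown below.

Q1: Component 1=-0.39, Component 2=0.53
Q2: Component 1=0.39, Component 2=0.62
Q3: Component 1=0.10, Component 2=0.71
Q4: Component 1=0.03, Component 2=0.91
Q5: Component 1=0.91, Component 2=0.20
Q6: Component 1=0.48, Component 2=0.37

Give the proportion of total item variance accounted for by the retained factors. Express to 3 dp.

SS loadings by factor: 1.3736, 2.1744; total = 3.5480.
Total variance with 6 standardized items is 6, so the solution explains 3.5480/6 = 0.5913.

0.591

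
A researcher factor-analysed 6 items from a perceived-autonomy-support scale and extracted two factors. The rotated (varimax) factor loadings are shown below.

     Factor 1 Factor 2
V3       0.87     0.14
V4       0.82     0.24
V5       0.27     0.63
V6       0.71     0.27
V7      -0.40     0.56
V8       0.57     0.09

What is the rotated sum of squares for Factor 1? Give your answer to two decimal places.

2.49

SS loadings for Factor 1 = 0.87² + 0.82² + 0.27² + 0.71² + (-0.40)² + 0.57² = 0.7569 + 0.6724 + 0.0729 + 0.5041 + 0.1600 + 0.3249 = 2.4912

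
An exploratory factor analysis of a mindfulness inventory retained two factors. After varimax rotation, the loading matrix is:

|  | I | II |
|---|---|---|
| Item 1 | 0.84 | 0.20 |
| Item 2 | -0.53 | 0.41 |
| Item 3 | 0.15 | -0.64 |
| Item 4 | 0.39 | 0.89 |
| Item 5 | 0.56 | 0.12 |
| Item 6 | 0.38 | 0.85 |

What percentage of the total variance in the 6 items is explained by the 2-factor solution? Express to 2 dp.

62.76%

SS loadings by factor: 1.6191, 2.1467; total = 3.7658.
Total variance with 6 standardized items is 6, so the solution explains 3.7658/6 = 0.6276 = 62.76%.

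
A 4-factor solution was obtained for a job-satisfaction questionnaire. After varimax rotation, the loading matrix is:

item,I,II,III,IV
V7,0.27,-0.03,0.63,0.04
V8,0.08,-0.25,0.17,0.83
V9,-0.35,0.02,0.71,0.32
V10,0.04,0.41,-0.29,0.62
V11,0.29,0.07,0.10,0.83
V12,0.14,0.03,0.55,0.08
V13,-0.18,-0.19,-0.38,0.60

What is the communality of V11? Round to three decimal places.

h² = 0.29² + 0.07² + 0.10² + 0.83² = 0.0841 + 0.0049 + 0.0100 + 0.6889 = 0.7879

0.788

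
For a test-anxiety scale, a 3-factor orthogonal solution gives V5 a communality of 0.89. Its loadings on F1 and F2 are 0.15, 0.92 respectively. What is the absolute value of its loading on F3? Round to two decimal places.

Under orthogonal rotation h² = Σλ², so λ_F3² = h² − (0.8689) = 0.89 − 0.8689 = 0.0211.
|λ| = √0.0211 = 0.1453.

0.15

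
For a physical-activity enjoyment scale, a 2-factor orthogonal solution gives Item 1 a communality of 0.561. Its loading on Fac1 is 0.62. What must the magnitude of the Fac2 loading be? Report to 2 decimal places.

Under orthogonal rotation h² = Σλ², so λ_Fac2² = h² − (0.3844) = 0.561 − 0.3844 = 0.1766.
|λ| = √0.1766 = 0.4202.

0.42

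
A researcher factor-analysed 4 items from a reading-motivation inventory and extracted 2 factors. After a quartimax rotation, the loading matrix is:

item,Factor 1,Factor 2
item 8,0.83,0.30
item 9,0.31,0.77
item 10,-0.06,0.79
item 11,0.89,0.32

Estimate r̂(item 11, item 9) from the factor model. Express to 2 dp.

r̂ = Σ λ_i·λ_j across factors = (0.89)(0.31) + (0.32)(0.77)
  = +0.2759 +0.2464 = 0.5223

0.52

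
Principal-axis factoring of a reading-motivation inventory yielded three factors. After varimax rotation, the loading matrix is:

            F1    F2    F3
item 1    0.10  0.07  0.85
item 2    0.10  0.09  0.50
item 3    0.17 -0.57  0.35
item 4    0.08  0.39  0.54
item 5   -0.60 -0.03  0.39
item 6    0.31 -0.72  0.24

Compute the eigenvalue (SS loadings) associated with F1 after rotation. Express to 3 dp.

0.511

SS loadings for F1 = 0.10² + 0.10² + 0.17² + 0.08² + (-0.60)² + 0.31² = 0.0100 + 0.0100 + 0.0289 + 0.0064 + 0.3600 + 0.0961 = 0.5114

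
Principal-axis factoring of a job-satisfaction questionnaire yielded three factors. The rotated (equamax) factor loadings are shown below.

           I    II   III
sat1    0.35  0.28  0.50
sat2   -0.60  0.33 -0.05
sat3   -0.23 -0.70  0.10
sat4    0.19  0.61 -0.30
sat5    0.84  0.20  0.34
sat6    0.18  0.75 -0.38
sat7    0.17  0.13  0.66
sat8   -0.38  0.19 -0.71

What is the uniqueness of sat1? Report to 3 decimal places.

h² = 0.35² + 0.28² + 0.50² = 0.1225 + 0.0784 + 0.2500 = 0.4509
Uniqueness u² = 1 − h² = 1 − 0.4509 = 0.5491

0.549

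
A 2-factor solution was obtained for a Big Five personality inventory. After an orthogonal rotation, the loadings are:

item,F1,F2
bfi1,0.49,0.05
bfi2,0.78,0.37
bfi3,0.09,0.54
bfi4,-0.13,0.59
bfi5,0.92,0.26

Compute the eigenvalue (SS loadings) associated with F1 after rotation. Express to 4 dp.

1.7199

SS loadings for F1 = 0.49² + 0.78² + 0.09² + (-0.13)² + 0.92² = 0.2401 + 0.6084 + 0.0081 + 0.0169 + 0.8464 = 1.7199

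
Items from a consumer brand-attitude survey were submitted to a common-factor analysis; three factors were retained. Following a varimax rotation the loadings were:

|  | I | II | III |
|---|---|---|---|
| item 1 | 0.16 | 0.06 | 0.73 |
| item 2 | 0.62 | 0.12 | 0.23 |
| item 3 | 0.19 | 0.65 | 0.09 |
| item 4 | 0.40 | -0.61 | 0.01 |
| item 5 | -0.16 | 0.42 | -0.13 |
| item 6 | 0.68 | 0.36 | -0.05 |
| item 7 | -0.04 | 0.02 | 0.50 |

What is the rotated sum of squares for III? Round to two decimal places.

SS loadings for III = 0.73² + 0.23² + 0.09² + 0.01² + (-0.13)² + (-0.05)² + 0.50² = 0.5329 + 0.0529 + 0.0081 + 0.0001 + 0.0169 + 0.0025 + 0.2500 = 0.8634

0.86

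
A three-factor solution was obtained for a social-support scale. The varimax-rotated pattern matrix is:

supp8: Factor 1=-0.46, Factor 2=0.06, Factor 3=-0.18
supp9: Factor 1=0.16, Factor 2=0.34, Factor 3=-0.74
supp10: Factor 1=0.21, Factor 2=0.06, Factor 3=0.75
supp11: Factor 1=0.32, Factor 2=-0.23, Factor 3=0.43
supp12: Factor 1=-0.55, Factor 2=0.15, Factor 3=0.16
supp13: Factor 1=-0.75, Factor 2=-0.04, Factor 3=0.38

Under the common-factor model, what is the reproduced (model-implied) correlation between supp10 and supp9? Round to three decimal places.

r̂ = Σ λ_i·λ_j across factors = (0.21)(0.16) + (0.06)(0.34) + (0.75)(-0.74)
  = +0.0336 +0.0204 -0.5550 = -0.5010

-0.501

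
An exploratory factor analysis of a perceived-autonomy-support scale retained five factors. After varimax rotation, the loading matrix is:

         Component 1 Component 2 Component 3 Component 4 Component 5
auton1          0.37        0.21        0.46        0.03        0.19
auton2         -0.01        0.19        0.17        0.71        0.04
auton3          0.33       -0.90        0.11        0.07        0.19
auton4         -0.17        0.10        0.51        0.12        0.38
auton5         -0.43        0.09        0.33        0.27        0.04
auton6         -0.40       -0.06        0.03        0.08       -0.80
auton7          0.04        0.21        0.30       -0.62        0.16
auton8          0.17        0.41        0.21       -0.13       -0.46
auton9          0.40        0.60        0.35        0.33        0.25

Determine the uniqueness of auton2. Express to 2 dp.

0.43

h² = (-0.01)² + 0.19² + 0.17² + 0.71² + 0.04² = 0.0001 + 0.0361 + 0.0289 + 0.5041 + 0.0016 = 0.5708
Uniqueness u² = 1 − h² = 1 − 0.5708 = 0.4292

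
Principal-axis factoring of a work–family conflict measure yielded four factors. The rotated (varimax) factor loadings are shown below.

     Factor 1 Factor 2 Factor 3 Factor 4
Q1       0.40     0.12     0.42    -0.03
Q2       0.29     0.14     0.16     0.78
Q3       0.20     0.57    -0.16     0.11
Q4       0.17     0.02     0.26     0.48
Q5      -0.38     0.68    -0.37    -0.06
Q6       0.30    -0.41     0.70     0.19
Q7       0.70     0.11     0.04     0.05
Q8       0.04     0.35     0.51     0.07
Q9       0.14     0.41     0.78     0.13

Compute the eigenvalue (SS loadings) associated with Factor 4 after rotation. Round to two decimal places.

0.92

SS loadings for Factor 4 = (-0.03)² + 0.78² + 0.11² + 0.48² + (-0.06)² + 0.19² + 0.05² + 0.07² + 0.13² = 0.0009 + 0.6084 + 0.0121 + 0.2304 + 0.0036 + 0.0361 + 0.0025 + 0.0049 + 0.0169 = 0.9158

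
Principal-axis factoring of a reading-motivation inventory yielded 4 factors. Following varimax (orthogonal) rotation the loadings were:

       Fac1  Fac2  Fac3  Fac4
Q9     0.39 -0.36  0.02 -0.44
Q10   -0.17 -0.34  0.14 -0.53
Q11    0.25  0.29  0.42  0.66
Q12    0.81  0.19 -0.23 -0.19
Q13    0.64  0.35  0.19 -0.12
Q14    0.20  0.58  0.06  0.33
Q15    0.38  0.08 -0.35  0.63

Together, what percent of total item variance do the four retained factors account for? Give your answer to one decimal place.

SS loadings by factor: 1.4936, 0.8307, 0.4115, 1.4664; total = 4.2022.
Total variance with 7 standardized items is 7, so the solution explains 4.2022/7 = 0.6003 = 60.03%.

60.0%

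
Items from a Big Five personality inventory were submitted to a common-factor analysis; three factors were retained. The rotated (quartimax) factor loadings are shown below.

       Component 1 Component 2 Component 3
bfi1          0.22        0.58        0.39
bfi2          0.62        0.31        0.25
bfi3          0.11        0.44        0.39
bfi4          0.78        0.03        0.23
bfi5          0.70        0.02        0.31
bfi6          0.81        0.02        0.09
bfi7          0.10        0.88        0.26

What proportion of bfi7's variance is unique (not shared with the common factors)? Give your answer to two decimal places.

0.15

h² = 0.10² + 0.88² + 0.26² = 0.0100 + 0.7744 + 0.0676 = 0.8520
Uniqueness u² = 1 − h² = 1 − 0.8520 = 0.1480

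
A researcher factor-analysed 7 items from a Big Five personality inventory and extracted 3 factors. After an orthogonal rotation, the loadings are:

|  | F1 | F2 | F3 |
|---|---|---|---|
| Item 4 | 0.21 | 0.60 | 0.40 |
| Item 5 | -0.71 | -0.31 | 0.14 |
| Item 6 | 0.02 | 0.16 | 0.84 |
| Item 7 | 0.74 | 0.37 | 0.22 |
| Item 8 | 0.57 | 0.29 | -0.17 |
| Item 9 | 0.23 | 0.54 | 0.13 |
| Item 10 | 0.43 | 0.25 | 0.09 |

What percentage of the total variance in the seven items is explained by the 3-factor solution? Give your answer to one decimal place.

SS loadings by factor: 1.6589, 1.0568, 0.9875; total = 3.7032.
Total variance with 7 standardized items is 7, so the solution explains 3.7032/7 = 0.5290 = 52.90%.

52.9%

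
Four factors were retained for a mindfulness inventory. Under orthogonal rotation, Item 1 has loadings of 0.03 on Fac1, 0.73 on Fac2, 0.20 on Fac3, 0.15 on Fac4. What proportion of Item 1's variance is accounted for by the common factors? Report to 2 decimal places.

0.60

h² = 0.03² + 0.73² + 0.20² + 0.15² = 0.0009 + 0.5329 + 0.0400 + 0.0225 = 0.5963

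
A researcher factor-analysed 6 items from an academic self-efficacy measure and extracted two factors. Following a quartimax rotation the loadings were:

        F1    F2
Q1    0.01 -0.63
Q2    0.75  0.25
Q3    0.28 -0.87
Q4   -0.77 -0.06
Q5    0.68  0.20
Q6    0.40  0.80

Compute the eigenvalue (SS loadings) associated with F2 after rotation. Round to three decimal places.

1.900

SS loadings for F2 = (-0.63)² + 0.25² + (-0.87)² + (-0.06)² + 0.20² + 0.80² = 0.3969 + 0.0625 + 0.7569 + 0.0036 + 0.0400 + 0.6400 = 1.8999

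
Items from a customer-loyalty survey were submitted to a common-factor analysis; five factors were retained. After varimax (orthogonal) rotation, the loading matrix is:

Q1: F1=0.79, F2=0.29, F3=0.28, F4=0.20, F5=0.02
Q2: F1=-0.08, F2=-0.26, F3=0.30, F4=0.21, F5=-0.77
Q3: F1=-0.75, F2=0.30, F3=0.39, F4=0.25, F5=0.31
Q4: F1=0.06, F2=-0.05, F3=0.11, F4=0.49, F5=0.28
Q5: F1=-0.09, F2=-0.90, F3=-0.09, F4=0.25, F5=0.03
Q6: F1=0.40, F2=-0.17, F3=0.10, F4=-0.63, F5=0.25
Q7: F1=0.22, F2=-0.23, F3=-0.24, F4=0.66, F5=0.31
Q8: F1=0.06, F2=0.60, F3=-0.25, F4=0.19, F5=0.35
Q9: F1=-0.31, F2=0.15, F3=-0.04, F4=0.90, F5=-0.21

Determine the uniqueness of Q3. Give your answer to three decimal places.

0.037

h² = (-0.75)² + 0.30² + 0.39² + 0.25² + 0.31² = 0.5625 + 0.0900 + 0.1521 + 0.0625 + 0.0961 = 0.9632
Uniqueness u² = 1 − h² = 1 − 0.9632 = 0.0368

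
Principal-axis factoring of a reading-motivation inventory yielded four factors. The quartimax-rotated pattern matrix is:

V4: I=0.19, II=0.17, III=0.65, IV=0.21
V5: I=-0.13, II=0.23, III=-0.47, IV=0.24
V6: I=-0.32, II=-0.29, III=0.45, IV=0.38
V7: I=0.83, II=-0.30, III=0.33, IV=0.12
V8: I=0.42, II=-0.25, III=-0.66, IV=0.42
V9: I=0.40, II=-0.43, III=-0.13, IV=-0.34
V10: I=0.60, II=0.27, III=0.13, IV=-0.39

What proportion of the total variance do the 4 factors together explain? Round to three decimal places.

0.607

Communalities: 0.5316, 0.3483, 0.5334, 0.9022, 0.8509, 0.4774, 0.6019; Σh² = 4.2457.
Total variance with 7 standardized items is 7, so the solution explains 4.2457/7 = 0.6065.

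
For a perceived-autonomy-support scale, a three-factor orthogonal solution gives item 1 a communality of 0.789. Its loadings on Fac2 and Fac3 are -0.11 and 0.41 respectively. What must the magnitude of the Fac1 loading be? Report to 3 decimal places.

0.780

Under orthogonal rotation h² = Σλ², so λ_Fac1² = h² − (0.1802) = 0.789 − 0.1802 = 0.6088.
|λ| = √0.6088 = 0.7803.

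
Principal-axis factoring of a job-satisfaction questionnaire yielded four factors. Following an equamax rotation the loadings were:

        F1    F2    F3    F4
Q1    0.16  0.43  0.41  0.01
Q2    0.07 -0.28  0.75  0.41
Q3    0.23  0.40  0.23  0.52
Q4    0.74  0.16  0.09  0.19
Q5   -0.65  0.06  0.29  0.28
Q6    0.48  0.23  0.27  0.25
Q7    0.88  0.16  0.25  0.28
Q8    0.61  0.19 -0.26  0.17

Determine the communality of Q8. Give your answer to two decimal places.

h² = 0.61² + 0.19² + (-0.26)² + 0.17² = 0.3721 + 0.0361 + 0.0676 + 0.0289 = 0.5047

0.50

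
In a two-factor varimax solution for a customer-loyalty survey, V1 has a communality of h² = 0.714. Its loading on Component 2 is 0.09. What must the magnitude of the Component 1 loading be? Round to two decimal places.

0.84

Under orthogonal rotation h² = Σλ², so λ_Component 1² = h² − (0.0081) = 0.714 − 0.0081 = 0.7059.
|λ| = √0.7059 = 0.8402.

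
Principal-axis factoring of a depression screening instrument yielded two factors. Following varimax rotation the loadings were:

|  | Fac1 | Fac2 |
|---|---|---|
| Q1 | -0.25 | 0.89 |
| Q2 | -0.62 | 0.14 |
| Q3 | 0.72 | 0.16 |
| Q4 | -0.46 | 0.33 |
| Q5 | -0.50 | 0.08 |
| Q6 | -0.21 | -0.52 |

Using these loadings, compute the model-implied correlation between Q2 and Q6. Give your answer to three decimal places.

0.057

r̂ = Σ λ_i·λ_j across factors = (-0.62)(-0.21) + (0.14)(-0.52)
  = +0.1302 -0.0728 = 0.0574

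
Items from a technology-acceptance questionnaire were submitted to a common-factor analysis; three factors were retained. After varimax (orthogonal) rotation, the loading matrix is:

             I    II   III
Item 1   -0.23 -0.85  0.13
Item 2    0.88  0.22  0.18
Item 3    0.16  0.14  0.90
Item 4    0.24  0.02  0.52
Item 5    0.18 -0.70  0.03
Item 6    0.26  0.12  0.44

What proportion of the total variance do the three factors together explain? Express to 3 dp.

SS loadings by factor: 1.0105, 1.2953, 1.3242; total = 3.6300.
Total variance with 6 standardized items is 6, so the solution explains 3.6300/6 = 0.6050.

0.605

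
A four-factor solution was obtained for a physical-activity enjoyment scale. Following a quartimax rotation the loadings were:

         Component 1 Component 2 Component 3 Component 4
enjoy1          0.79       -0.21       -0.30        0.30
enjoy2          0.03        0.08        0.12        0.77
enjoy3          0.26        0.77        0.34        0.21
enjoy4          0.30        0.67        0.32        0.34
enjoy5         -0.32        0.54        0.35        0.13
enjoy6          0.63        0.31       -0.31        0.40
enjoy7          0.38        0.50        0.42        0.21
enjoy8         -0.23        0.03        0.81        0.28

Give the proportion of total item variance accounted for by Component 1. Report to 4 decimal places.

SS loadings for Component 1 = 0.79² + 0.03² + 0.26² + 0.30² + (-0.32)² + 0.63² + 0.38² + (-0.23)² = 1.4792
Proportion of variance = 1.4792 / 8 = 0.1849.

0.1849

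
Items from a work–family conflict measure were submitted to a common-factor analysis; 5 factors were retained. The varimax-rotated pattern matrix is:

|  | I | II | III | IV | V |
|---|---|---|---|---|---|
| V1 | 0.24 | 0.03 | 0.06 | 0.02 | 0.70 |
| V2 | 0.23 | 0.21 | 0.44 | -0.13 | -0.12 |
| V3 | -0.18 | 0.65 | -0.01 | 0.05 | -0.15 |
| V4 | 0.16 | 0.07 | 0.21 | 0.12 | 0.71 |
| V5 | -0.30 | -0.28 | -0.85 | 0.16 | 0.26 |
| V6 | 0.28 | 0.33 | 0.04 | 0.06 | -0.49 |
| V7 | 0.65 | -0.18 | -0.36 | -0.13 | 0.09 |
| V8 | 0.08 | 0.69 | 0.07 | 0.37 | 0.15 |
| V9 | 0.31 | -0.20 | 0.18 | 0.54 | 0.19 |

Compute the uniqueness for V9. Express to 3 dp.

h² = 0.31² + (-0.20)² + 0.18² + 0.54² + 0.19² = 0.0961 + 0.0400 + 0.0324 + 0.2916 + 0.0361 = 0.4962
Uniqueness u² = 1 − h² = 1 − 0.4962 = 0.5038

0.504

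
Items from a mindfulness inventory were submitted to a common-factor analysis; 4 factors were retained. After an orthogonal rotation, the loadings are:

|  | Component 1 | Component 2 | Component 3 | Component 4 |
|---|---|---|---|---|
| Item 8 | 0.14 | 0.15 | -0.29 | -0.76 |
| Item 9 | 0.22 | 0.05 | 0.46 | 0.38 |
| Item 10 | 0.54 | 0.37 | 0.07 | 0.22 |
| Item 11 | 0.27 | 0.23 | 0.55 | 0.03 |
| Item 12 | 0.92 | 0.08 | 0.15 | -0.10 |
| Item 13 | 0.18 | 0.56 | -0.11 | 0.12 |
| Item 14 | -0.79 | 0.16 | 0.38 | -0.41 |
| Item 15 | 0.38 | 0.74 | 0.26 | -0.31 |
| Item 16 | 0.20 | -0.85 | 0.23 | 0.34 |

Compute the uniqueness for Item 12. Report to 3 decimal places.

0.115

h² = 0.92² + 0.08² + 0.15² + (-0.10)² = 0.8464 + 0.0064 + 0.0225 + 0.0100 = 0.8853
Uniqueness u² = 1 − h² = 1 − 0.8853 = 0.1147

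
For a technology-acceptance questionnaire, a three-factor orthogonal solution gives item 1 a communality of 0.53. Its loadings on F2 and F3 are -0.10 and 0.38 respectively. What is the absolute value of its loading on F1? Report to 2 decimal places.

0.61

Under orthogonal rotation h² = Σλ², so λ_F1² = h² − (0.1544) = 0.53 − 0.1544 = 0.3756.
|λ| = √0.3756 = 0.6129.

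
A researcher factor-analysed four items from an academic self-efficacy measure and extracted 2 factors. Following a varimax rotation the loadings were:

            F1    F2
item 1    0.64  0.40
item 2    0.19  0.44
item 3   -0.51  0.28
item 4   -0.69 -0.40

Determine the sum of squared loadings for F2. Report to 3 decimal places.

0.592

SS loadings for F2 = 0.40² + 0.44² + 0.28² + (-0.40)² = 0.1600 + 0.1936 + 0.0784 + 0.1600 = 0.5920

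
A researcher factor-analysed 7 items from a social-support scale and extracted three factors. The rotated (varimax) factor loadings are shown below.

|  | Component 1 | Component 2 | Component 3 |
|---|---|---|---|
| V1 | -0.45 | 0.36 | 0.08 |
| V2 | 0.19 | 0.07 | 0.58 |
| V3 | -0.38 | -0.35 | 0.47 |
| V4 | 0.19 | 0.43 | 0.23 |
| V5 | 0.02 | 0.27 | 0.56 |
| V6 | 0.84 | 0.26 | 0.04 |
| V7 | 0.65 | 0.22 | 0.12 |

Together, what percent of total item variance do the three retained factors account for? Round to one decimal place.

SS loadings by factor: 1.5476, 0.6308, 0.9462; total = 3.1246.
Total variance with 7 standardized items is 7, so the solution explains 3.1246/7 = 0.4464 = 44.64%.

44.6%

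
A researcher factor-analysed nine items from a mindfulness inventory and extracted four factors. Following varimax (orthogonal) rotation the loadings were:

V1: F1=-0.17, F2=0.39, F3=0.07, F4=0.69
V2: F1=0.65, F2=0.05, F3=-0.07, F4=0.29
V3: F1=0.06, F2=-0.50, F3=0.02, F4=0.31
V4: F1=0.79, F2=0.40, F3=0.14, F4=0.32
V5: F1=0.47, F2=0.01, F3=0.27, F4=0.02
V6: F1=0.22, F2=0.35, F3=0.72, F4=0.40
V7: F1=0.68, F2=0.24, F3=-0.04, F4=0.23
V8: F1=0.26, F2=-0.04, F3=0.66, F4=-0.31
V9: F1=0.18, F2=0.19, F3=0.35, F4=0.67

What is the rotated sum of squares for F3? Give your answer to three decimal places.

1.181

SS loadings for F3 = 0.07² + (-0.07)² + 0.02² + 0.14² + 0.27² + 0.72² + (-0.04)² + 0.66² + 0.35² = 0.0049 + 0.0049 + 0.0004 + 0.0196 + 0.0729 + 0.5184 + 0.0016 + 0.4356 + 0.1225 = 1.1808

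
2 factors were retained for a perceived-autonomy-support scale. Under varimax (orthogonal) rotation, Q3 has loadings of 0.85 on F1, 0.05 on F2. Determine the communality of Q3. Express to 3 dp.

h² = 0.85² + 0.05² = 0.7225 + 0.0025 = 0.7250

0.725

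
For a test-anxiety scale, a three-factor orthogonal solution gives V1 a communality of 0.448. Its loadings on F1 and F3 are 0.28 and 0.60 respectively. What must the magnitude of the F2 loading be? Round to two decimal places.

Under orthogonal rotation h² = Σλ², so λ_F2² = h² − (0.4384) = 0.448 − 0.4384 = 0.0096.
|λ| = √0.0096 = 0.0980.

0.10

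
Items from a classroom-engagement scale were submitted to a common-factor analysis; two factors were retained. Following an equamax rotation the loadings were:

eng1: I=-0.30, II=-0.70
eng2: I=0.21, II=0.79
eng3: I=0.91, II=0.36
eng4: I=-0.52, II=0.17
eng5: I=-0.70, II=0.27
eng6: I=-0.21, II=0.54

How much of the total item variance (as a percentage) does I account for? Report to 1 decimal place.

SS loadings for I = (-0.30)² + 0.21² + 0.91² + (-0.52)² + (-0.70)² + (-0.21)² = 1.7667
With 6 standardized items, total variance = 6. Proportion = 1.7667/6 = 0.2944 → 29.44%.

29.4%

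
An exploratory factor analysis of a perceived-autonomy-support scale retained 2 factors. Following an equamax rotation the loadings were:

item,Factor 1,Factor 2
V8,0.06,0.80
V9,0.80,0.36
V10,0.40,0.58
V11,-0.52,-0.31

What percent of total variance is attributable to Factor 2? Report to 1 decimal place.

30.1%

SS loadings for Factor 2 = 0.80² + 0.36² + 0.58² + (-0.31)² = 1.2021
With 4 standardized items, total variance = 4. Proportion = 1.2021/4 = 0.3005 → 30.05%.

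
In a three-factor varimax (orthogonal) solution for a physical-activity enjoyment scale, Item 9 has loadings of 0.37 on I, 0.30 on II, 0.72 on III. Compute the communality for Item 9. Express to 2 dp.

h² = 0.37² + 0.30² + 0.72² = 0.1369 + 0.0900 + 0.5184 = 0.7453

0.75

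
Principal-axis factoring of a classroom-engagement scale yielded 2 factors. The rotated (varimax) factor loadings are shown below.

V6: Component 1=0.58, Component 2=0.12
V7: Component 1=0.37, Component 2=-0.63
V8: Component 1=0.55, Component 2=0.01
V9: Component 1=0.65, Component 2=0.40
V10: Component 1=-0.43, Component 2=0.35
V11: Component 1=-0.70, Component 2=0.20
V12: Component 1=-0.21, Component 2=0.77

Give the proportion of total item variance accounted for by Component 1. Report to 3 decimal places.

0.274

SS loadings for Component 1 = 0.58² + 0.37² + 0.55² + 0.65² + (-0.43)² + (-0.70)² + (-0.21)² = 1.9173
Proportion of variance = 1.9173 / 7 = 0.2739.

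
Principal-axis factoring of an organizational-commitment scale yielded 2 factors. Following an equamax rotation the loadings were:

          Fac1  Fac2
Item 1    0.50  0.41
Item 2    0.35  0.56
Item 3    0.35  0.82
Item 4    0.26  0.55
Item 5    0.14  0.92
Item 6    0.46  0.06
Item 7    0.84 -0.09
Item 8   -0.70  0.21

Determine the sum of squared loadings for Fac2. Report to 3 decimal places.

SS loadings for Fac2 = 0.41² + 0.56² + 0.82² + 0.55² + 0.92² + 0.06² + (-0.09)² + 0.21² = 0.1681 + 0.3136 + 0.6724 + 0.3025 + 0.8464 + 0.0036 + 0.0081 + 0.0441 = 2.3588

2.359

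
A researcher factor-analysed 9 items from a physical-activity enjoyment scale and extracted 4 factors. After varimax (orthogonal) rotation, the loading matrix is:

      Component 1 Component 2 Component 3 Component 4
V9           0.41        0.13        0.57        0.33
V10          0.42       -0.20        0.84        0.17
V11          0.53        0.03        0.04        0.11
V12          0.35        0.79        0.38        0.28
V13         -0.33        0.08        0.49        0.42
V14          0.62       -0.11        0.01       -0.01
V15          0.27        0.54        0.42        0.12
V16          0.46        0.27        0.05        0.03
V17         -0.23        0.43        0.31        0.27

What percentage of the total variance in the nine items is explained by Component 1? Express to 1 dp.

17.5%

SS loadings for Component 1 = 0.41² + 0.42² + 0.53² + 0.35² + (-0.33)² + 0.62² + 0.27² + 0.46² + (-0.23)² = 1.5786
With 9 standardized items, total variance = 9. Proportion = 1.5786/9 = 0.1754 → 17.54%.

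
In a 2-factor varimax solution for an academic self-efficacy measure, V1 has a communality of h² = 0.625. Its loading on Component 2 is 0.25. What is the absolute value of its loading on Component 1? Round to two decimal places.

0.75

Under orthogonal rotation h² = Σλ², so λ_Component 1² = h² − (0.0625) = 0.625 − 0.0625 = 0.5625.
|λ| = √0.5625 = 0.7500.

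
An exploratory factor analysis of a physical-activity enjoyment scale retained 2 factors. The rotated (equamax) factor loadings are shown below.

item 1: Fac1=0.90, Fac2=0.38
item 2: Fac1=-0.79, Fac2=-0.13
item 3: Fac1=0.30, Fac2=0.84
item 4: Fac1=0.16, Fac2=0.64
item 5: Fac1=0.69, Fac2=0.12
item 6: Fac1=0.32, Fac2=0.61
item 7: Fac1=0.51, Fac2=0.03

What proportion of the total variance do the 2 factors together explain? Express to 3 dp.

0.579

SS loadings by factor: 2.3883, 1.6639; total = 4.0522.
Total variance with 7 standardized items is 7, so the solution explains 4.0522/7 = 0.5789.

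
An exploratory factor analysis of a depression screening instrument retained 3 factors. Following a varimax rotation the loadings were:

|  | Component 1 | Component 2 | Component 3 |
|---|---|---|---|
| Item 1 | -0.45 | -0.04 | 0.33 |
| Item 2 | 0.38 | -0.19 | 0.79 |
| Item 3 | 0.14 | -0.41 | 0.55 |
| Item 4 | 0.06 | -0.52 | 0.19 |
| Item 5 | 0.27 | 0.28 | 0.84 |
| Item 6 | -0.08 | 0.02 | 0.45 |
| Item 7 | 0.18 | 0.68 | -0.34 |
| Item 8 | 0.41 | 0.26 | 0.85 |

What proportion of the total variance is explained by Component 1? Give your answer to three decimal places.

0.081

SS loadings for Component 1 = (-0.45)² + 0.38² + 0.14² + 0.06² + 0.27² + (-0.08)² + 0.18² + 0.41² = 0.6499
Proportion of variance = 0.6499 / 8 = 0.0812.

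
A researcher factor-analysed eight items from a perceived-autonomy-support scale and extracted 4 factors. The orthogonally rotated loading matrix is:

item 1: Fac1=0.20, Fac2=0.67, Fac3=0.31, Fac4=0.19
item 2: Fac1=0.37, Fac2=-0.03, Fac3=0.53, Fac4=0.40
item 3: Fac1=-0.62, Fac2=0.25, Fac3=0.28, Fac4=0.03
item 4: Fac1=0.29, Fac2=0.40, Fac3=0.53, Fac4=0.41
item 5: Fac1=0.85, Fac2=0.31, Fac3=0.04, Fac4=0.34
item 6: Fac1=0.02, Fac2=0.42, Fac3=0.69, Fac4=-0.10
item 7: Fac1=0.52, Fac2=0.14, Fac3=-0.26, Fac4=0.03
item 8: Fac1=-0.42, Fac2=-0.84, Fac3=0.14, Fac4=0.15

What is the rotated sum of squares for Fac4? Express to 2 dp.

SS loadings for Fac4 = 0.19² + 0.40² + 0.03² + 0.41² + 0.34² + (-0.10)² + 0.03² + 0.15² = 0.0361 + 0.1600 + 0.0009 + 0.1681 + 0.1156 + 0.0100 + 0.0009 + 0.0225 = 0.5141

0.51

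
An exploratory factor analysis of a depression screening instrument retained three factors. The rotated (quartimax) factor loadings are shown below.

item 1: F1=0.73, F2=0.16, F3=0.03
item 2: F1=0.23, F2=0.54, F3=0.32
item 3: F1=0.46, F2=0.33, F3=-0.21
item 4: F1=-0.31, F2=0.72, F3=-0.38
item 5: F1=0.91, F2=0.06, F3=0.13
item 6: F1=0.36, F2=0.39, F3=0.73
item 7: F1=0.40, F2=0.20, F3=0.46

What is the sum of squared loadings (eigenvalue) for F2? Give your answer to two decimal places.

SS loadings for F2 = 0.16² + 0.54² + 0.33² + 0.72² + 0.06² + 0.39² + 0.20² = 0.0256 + 0.2916 + 0.1089 + 0.5184 + 0.0036 + 0.1521 + 0.0400 = 1.1402

1.14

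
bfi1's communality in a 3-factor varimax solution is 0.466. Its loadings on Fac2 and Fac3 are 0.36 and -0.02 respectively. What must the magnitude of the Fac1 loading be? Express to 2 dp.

0.58

Under orthogonal rotation h² = Σλ², so λ_Fac1² = h² − (0.1300) = 0.466 − 0.1300 = 0.3360.
|λ| = √0.3360 = 0.5797.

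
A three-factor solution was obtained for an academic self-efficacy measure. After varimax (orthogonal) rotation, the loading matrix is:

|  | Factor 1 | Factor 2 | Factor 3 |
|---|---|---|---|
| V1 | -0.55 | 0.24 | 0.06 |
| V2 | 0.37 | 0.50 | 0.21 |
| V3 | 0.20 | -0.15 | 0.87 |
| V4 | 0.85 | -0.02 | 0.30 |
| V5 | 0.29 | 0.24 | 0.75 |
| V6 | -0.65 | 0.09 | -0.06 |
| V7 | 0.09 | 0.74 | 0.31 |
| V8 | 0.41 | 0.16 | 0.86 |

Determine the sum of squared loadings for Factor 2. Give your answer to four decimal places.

0.9694

SS loadings for Factor 2 = 0.24² + 0.50² + (-0.15)² + (-0.02)² + 0.24² + 0.09² + 0.74² + 0.16² = 0.0576 + 0.2500 + 0.0225 + 0.0004 + 0.0576 + 0.0081 + 0.5476 + 0.0256 = 0.9694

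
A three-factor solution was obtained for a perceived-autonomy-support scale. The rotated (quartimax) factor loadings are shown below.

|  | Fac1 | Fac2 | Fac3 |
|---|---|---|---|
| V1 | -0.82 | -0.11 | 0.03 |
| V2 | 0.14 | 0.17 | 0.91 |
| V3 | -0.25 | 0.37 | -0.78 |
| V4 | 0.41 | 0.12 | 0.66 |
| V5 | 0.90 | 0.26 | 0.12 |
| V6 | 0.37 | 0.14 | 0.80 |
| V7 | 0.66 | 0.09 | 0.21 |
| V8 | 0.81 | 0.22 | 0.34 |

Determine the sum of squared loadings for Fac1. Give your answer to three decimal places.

SS loadings for Fac1 = (-0.82)² + 0.14² + (-0.25)² + 0.41² + 0.90² + 0.37² + 0.66² + 0.81² = 0.6724 + 0.0196 + 0.0625 + 0.1681 + 0.8100 + 0.1369 + 0.4356 + 0.6561 = 2.9612

2.961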